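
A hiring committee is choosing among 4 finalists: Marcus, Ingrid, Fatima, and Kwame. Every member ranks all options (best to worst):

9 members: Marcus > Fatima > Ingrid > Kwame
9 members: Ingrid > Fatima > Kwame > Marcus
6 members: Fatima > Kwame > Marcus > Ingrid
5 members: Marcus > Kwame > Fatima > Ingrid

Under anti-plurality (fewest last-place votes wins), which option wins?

Last-place votes: Marcus 9, Ingrid 11, Fatima 0, Kwame 9.
Fatima is ranked last by the fewest voters, so Fatima wins.

Fatima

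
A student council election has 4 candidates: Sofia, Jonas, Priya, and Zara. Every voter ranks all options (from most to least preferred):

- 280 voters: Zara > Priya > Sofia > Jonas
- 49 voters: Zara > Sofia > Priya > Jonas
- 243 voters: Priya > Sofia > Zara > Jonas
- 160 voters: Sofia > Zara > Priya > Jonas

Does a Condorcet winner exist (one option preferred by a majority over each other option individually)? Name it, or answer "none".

none

Checking pairwise contests:
Priya beats Sofia 523–209.
Sofia beats Jonas 732–0.
Zara beats Priya 489–243.
Sofia beats Zara 403–329.
Every option loses at least one head-to-head, so there is no Condorcet winner.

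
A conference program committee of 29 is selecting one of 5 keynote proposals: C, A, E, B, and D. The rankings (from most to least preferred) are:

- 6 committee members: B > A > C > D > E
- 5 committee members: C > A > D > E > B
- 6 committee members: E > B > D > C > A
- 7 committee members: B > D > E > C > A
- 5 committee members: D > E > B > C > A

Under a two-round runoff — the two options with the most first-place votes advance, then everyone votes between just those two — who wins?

Round 1 first-place votes: C 5, A 0, E 6, B 13, D 5.
B and E advance.
Runoff: B is preferred to E by 13 voters; E by 16.
E wins the runoff.

E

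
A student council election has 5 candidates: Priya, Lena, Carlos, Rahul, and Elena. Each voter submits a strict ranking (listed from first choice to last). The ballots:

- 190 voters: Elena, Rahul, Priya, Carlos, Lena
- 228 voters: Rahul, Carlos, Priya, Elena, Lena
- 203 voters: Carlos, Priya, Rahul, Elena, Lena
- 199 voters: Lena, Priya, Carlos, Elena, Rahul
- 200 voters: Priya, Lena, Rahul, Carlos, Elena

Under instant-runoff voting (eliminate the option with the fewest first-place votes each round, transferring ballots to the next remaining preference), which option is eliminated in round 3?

Round 1: Priya 200, Lena 199, Carlos 203, Rahul 228, Elena 190. Eliminate Elena.
Round 2: Priya 200, Lena 199, Carlos 203, Rahul 418. Eliminate Lena.
Round 3: Priya 399, Carlos 203, Rahul 418. Eliminate Carlos.

Carlos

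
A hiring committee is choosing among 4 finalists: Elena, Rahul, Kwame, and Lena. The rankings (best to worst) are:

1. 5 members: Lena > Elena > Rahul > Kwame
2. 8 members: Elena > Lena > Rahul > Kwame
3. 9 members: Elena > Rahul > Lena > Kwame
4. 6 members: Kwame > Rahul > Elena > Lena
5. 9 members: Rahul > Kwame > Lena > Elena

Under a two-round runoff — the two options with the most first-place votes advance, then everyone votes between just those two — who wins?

Round 1 first-place votes: Elena 17, Rahul 9, Kwame 6, Lena 5.
Elena and Rahul advance.
Runoff: Elena is preferred to Rahul by 22 voters; Rahul by 15.
Elena wins the runoff.

Elena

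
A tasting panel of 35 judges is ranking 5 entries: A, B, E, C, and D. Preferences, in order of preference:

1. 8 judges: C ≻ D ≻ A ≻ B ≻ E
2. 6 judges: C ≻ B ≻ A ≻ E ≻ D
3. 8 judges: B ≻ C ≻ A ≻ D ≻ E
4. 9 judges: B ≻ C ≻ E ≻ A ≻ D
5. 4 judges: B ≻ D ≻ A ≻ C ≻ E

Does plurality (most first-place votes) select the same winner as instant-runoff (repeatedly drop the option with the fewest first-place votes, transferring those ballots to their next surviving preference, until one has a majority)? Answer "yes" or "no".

Plurality — first-place votes: A 0, B 21, E 0, C 14, D 0. Winner: B.
Instant-runoff — R1 A 0, B 21, E 0, C 14, D 0 (B winner). Winner: B.
The two methods agree.

yes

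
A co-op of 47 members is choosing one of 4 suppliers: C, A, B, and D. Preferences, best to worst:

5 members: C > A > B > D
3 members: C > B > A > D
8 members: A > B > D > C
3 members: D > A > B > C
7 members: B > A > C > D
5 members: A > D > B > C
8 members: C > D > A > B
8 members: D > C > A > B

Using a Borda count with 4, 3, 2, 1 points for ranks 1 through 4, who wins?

A

C: 5·4 + 3·4 + 8·1 + 3·1 + 7·2 + 5·1 + 8·4 + 8·3 = 118
A: 5·3 + 3·2 + 8·4 + 3·3 + 7·3 + 5·4 + 8·2 + 8·2 = 135
B: 5·2 + 3·3 + 8·3 + 3·2 + 7·4 + 5·2 + 8·1 + 8·1 = 103
D: 5·1 + 3·1 + 8·2 + 3·4 + 7·1 + 5·3 + 8·3 + 8·4 = 114
A has the highest Borda score (135).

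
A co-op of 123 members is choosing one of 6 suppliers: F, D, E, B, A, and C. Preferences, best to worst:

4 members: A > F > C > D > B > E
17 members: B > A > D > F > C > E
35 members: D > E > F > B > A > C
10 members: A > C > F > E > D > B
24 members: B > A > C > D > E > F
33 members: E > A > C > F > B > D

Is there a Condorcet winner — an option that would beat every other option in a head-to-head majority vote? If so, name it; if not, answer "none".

Checking pairwise contests:
D beats F 76–47.
B beats D 74–49.
D beats E 80–43.
F beats B 82–41.
E beats A 68–55.
E beats C 68–55.
Every option loses at least one head-to-head, so there is no Condorcet winner.

none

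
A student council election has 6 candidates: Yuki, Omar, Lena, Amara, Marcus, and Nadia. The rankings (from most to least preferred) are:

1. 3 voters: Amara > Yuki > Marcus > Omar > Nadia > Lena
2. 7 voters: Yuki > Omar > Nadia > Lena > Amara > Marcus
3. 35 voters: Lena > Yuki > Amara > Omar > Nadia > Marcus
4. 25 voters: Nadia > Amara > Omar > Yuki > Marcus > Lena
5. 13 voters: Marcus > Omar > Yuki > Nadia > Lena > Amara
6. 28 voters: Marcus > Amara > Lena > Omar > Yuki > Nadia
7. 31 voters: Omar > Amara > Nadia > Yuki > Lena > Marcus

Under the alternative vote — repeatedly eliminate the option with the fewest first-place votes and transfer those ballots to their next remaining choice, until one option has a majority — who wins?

Round 1: Yuki 7, Omar 31, Lena 35, Amara 3, Marcus 41, Nadia 25. Eliminate Amara.
Round 2: Yuki 10, Omar 31, Lena 35, Marcus 41, Nadia 25. Eliminate Yuki.
Round 3: Omar 38, Lena 35, Marcus 44, Nadia 25. Eliminate Nadia.
Round 4: Omar 63, Lena 35, Marcus 44. Eliminate Lena.
Round 5: Omar 98, Marcus 44. Omar has a majority.

Omar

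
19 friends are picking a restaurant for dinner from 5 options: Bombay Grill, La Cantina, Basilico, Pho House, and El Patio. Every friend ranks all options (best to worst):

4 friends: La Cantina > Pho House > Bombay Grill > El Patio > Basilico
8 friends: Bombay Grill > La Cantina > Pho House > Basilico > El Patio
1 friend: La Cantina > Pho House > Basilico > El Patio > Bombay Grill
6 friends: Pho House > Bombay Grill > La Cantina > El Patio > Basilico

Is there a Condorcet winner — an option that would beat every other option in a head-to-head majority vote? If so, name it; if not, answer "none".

none

Checking pairwise contests:
Pho House beats Bombay Grill 11–8.
Bombay Grill beats La Cantina 14–5.
Bombay Grill beats Basilico 18–1.
La Cantina beats Pho House 13–6.
Bombay Grill beats El Patio 18–1.
Every option loses at least one head-to-head, so there is no Condorcet winner.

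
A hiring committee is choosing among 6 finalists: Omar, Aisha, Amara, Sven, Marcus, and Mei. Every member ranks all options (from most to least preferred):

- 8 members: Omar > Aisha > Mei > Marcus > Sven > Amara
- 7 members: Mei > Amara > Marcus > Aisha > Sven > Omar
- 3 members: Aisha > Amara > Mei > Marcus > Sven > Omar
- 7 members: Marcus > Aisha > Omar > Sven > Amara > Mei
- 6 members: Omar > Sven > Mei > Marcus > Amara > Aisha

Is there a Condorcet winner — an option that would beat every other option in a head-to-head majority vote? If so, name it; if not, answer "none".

none

Checking pairwise contests:
Aisha beats Omar 17–14.
Marcus beats Aisha 20–11.
Omar beats Amara 21–10.
Omar beats Sven 21–10.
Mei beats Marcus 24–7.
Omar beats Mei 21–10.
Every option loses at least one head-to-head, so there is no Condorcet winner.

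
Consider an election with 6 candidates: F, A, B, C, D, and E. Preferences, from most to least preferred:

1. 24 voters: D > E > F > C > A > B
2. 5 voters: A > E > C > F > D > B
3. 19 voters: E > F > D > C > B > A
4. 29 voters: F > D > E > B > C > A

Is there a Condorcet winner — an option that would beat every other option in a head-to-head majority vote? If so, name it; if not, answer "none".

Checking pairwise contests:
E beats F 48–29.
F beats A 72–5.
F beats B 77–0.
F beats C 72–5.
F beats D 53–24.
D beats E 53–24.
Every option loses at least one head-to-head, so there is no Condorcet winner.

none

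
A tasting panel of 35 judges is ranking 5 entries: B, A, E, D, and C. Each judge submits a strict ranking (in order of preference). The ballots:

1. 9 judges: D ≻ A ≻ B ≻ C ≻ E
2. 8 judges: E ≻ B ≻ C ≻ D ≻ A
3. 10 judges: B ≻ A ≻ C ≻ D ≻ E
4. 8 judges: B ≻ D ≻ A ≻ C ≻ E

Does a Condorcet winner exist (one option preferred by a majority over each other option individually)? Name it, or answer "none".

B

B vs A: 26–9 for B.
B vs E: 27–8 for B.
B vs D: 26–9 for B.
B vs C: 35–0 for B.
B beats every other option head-to-head.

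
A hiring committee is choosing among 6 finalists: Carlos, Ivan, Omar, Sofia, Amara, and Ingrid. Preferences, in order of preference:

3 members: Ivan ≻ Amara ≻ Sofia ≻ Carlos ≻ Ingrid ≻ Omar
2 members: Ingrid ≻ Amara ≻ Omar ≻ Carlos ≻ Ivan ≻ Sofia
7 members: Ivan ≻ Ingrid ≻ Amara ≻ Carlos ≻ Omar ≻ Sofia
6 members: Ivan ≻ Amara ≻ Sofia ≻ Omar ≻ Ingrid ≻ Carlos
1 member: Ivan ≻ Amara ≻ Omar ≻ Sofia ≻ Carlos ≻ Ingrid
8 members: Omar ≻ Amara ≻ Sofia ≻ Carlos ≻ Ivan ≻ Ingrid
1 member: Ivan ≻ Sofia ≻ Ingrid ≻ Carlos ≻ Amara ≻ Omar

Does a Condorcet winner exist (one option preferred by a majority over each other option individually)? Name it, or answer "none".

Ivan

Ivan vs Carlos: 18–10 for Ivan.
Ivan vs Omar: 18–10 for Ivan.
Ivan vs Sofia: 20–8 for Ivan.
Ivan vs Amara: 18–10 for Ivan.
Ivan vs Ingrid: 26–2 for Ivan.
Ivan beats every other option head-to-head.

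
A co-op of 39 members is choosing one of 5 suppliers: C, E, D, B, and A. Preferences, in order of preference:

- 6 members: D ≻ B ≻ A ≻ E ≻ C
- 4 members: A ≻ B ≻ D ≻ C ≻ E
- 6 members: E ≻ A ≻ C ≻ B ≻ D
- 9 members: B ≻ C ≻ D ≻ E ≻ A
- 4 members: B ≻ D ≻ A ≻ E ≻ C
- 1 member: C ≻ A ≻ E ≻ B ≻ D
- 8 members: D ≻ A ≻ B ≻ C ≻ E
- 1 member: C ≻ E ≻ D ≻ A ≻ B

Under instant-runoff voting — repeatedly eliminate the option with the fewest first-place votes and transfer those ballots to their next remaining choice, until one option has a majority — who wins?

B

Round 1: C 2, E 6, D 14, B 13, A 4. Eliminate C.
Round 2: E 7, D 14, B 13, A 5. Eliminate A.
Round 3: E 8, D 14, B 17. Eliminate E.
Round 4: D 15, B 24. B has a majority.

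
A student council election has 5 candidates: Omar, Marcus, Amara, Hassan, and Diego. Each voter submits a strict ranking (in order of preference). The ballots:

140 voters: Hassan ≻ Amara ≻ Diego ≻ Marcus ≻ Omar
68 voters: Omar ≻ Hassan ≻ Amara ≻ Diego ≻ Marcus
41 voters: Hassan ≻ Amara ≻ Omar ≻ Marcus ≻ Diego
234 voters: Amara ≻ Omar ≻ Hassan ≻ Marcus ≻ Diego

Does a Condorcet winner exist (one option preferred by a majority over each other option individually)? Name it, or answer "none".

Checking pairwise contests:
Amara beats Omar 415–68.
Omar beats Marcus 343–140.
Hassan beats Amara 249–234.
Omar beats Hassan 302–181.
Omar beats Diego 343–140.
Every option loses at least one head-to-head, so there is no Condorcet winner.

none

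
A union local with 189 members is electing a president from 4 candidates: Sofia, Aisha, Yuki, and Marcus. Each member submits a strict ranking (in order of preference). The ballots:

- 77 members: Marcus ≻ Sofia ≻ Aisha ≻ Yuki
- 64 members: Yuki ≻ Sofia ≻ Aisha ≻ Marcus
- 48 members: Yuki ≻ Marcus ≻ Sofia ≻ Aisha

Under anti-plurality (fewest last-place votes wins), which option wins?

Sofia

Last-place votes: Sofia 0, Aisha 48, Yuki 77, Marcus 64.
Sofia is ranked last by the fewest voters, so Sofia wins.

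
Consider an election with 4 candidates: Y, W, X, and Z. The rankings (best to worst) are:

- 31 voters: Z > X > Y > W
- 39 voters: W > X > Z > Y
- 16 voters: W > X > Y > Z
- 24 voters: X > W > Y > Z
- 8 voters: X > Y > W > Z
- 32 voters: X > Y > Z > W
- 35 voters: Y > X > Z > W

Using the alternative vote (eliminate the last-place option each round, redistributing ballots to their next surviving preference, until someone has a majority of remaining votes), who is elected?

Round 1: Y 35, W 55, X 64, Z 31. Eliminate Z.
Round 2: Y 35, W 55, X 95. X has a majority.

X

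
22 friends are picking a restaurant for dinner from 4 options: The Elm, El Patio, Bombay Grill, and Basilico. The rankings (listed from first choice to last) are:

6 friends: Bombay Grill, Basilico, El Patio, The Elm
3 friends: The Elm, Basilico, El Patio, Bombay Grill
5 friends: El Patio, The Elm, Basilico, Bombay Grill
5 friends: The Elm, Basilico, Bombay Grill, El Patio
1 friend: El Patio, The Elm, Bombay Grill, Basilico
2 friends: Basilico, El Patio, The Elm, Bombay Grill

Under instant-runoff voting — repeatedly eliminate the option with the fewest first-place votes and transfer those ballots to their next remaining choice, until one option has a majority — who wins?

El Patio

Round 1: The Elm 8, El Patio 6, Bombay Grill 6, Basilico 2. Eliminate Basilico.
Round 2: The Elm 8, El Patio 8, Bombay Grill 6. Eliminate Bombay Grill.
Round 3: The Elm 8, El Patio 14. El Patio has a majority.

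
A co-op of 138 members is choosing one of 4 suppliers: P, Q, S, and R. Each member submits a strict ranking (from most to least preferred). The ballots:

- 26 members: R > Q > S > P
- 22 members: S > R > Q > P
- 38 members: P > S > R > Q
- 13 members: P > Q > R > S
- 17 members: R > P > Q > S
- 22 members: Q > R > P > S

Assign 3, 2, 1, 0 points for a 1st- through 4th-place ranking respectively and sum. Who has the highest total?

P: 26·0 + 22·0 + 38·3 + 13·3 + 17·2 + 22·1 = 209
Q: 26·2 + 22·1 + 38·0 + 13·2 + 17·1 + 22·3 = 183
S: 26·1 + 22·3 + 38·2 + 13·0 + 17·0 + 22·0 = 168
R: 26·3 + 22·2 + 38·1 + 13·1 + 17·3 + 22·2 = 268
R has the highest Borda score (268).

R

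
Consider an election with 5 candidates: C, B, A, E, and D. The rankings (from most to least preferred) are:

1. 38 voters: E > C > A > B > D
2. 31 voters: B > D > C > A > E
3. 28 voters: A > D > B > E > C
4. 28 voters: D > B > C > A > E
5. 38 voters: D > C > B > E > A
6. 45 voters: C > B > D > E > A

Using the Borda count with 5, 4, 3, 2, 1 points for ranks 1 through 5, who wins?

C: 38·4 + 31·3 + 28·1 + 28·3 + 38·4 + 45·5 = 734
B: 38·2 + 31·5 + 28·3 + 28·4 + 38·3 + 45·4 = 721
A: 38·3 + 31·2 + 28·5 + 28·2 + 38·1 + 45·1 = 455
E: 38·5 + 31·1 + 28·2 + 28·1 + 38·2 + 45·2 = 471
D: 38·1 + 31·4 + 28·4 + 28·5 + 38·5 + 45·3 = 739
D has the highest Borda score (739).

D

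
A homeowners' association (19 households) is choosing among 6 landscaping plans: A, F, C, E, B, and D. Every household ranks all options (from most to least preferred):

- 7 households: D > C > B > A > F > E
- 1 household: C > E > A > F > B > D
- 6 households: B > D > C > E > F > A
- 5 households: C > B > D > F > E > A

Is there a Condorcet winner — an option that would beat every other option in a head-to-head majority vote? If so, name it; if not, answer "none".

none

Checking pairwise contests:
F beats A 11–8.
C beats F 19–0.
D beats C 13–6.
F beats E 12–7.
C beats B 13–6.
B beats D 12–7.
Every option loses at least one head-to-head, so there is no Condorcet winner.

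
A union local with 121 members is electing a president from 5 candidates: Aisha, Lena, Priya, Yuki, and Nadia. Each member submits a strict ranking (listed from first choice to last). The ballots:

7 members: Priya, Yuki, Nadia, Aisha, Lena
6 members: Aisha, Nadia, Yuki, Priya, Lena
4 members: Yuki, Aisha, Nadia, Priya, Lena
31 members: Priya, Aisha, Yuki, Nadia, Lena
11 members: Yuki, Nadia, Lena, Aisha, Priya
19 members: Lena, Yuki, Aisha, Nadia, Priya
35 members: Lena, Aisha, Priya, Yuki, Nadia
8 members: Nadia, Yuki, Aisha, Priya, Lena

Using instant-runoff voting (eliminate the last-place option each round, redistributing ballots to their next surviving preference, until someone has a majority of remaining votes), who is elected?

Lena

Round 1: Aisha 6, Lena 54, Priya 38, Yuki 15, Nadia 8. Eliminate Aisha.
Round 2: Lena 54, Priya 38, Yuki 15, Nadia 14. Eliminate Nadia.
Round 3: Lena 54, Priya 38, Yuki 29. Eliminate Yuki.
Round 4: Lena 65, Priya 56. Lena has a majority.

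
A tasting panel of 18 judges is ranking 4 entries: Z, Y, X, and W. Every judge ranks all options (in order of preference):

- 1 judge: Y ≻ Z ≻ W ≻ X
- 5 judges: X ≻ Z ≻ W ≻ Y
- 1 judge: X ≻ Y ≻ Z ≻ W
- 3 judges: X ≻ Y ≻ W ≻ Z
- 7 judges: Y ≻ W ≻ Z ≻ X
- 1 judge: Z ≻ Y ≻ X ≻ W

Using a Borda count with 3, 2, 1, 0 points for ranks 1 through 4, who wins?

Z: 1·2 + 5·2 + 1·1 + 3·0 + 7·1 + 1·3 = 23
Y: 1·3 + 5·0 + 1·2 + 3·2 + 7·3 + 1·2 = 34
X: 1·0 + 5·3 + 1·3 + 3·3 + 7·0 + 1·1 = 28
W: 1·1 + 5·1 + 1·0 + 3·1 + 7·2 + 1·0 = 23
Y has the highest Borda score (34).

Y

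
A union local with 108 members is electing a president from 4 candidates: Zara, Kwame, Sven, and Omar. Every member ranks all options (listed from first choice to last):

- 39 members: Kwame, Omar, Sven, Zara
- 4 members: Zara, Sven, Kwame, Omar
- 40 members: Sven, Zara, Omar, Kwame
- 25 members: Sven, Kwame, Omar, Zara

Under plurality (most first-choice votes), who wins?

First-place votes: Zara 4, Kwame 39, Sven 65, Omar 0.
Sven has the most first-place votes.

Sven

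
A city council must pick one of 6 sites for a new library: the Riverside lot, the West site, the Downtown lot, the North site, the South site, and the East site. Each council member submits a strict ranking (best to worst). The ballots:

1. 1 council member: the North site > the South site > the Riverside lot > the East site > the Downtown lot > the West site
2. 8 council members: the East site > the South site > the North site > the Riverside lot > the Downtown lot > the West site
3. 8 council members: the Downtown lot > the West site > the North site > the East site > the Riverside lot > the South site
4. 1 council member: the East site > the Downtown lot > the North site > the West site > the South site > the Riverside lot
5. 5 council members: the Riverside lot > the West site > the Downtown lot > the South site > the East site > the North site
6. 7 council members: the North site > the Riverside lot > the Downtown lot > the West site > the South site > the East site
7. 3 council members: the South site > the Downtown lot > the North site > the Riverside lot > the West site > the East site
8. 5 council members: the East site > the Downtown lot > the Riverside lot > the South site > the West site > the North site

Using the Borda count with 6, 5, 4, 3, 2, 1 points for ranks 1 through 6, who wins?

the Downtown lot

the Riverside lot: 1·4 + 8·3 + 8·2 + 1·1 + 5·6 + 7·5 + 3·3 + 5·4 = 139
the West site: 1·1 + 8·1 + 8·5 + 1·3 + 5·5 + 7·3 + 3·2 + 5·2 = 114
the Downtown lot: 1·2 + 8·2 + 8·6 + 1·5 + 5·4 + 7·4 + 3·5 + 5·5 = 159
the North site: 1·6 + 8·4 + 8·4 + 1·4 + 5·1 + 7·6 + 3·4 + 5·1 = 138
the South site: 1·5 + 8·5 + 8·1 + 1·2 + 5·3 + 7·2 + 3·6 + 5·3 = 117
the East site: 1·3 + 8·6 + 8·3 + 1·6 + 5·2 + 7·1 + 3·1 + 5·6 = 131
the Downtown lot has the highest Borda score (159).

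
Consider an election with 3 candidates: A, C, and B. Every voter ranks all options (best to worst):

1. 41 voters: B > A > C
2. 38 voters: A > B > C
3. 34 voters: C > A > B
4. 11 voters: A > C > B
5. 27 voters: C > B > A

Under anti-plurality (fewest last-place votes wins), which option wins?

A

Last-place votes: A 27, C 79, B 45.
A is ranked last by the fewest voters, so A wins.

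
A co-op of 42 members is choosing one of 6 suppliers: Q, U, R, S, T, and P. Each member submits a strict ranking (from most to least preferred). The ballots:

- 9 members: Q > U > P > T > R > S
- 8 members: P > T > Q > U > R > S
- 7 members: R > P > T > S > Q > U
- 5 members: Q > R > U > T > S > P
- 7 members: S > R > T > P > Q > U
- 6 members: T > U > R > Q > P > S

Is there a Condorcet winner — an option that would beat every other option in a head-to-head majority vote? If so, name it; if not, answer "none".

Checking pairwise contests:
T beats Q 28–14.
Q beats U 36–6.
Q beats R 22–20.
Q beats S 28–14.
P beats T 24–18.
R beats P 25–17.
Every option loses at least one head-to-head, so there is no Condorcet winner.

none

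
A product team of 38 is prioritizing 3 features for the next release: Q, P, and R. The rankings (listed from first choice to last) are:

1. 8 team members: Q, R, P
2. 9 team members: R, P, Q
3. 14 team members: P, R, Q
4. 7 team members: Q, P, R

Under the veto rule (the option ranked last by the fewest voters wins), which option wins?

R

Last-place votes: Q 23, P 8, R 7.
R is ranked last by the fewest voters, so R wins.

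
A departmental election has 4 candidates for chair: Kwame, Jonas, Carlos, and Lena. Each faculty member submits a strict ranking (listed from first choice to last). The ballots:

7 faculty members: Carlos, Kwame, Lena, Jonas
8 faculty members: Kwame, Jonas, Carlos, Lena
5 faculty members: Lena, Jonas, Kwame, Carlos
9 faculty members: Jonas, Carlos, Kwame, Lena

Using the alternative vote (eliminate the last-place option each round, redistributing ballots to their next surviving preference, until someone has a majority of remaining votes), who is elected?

Round 1: Kwame 8, Jonas 9, Carlos 7, Lena 5. Eliminate Lena.
Round 2: Kwame 8, Jonas 14, Carlos 7. Eliminate Carlos.
Round 3: Kwame 15, Jonas 14. Kwame has a majority.

Kwame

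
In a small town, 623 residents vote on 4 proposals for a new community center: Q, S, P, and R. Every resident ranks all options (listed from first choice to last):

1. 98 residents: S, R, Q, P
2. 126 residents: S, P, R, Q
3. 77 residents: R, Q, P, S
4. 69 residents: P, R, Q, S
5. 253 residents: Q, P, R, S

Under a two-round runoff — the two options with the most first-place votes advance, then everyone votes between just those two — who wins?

Round 1 first-place votes: Q 253, S 224, P 69, R 77.
Q and S advance.
Runoff: Q is preferred to S by 399 voters; S by 224.
Q wins the runoff.

Q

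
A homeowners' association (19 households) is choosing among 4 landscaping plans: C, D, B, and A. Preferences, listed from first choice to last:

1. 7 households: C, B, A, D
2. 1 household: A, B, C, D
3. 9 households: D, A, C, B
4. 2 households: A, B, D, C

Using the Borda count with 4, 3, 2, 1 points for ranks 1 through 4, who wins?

A

C: 7·4 + 1·2 + 9·2 + 2·1 = 50
D: 7·1 + 1·1 + 9·4 + 2·2 = 48
B: 7·3 + 1·3 + 9·1 + 2·3 = 39
A: 7·2 + 1·4 + 9·3 + 2·4 = 53
A has the highest Borda score (53).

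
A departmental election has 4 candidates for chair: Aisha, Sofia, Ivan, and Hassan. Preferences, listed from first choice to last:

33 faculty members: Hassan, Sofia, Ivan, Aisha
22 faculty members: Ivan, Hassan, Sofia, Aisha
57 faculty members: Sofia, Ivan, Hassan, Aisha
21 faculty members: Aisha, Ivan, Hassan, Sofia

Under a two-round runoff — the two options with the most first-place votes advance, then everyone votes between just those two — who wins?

Round 1 first-place votes: Aisha 21, Sofia 57, Ivan 22, Hassan 33.
Sofia and Hassan advance.
Runoff: Sofia is preferred to Hassan by 57 voters; Hassan by 76.
Hassan wins the runoff.

Hassan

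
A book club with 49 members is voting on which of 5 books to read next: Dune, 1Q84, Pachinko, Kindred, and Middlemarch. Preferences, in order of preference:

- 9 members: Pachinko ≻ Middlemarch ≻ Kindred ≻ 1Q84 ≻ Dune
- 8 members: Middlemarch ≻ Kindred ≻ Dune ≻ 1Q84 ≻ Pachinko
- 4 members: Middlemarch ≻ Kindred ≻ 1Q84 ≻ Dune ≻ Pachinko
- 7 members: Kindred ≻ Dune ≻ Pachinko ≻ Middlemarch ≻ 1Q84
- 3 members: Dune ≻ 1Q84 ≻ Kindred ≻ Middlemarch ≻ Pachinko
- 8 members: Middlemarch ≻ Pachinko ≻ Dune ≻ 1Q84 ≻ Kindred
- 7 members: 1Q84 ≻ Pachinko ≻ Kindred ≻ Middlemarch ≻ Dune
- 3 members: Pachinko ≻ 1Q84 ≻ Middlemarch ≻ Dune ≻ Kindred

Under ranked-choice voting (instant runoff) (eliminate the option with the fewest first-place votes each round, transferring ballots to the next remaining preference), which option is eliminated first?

Round 1: Dune 3, 1Q84 7, Pachinko 12, Kindred 7, Middlemarch 20. Eliminate Dune.

Dune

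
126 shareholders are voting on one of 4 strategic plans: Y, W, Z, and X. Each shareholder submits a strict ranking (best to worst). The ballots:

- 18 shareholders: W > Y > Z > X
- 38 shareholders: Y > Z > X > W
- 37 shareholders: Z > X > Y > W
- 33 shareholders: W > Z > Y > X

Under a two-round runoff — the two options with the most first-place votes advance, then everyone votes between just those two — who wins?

Y

Round 1 first-place votes: Y 38, W 51, Z 37, X 0.
W and Y advance.
Runoff: W is preferred to Y by 51 voters; Y by 75.
Y wins the runoff.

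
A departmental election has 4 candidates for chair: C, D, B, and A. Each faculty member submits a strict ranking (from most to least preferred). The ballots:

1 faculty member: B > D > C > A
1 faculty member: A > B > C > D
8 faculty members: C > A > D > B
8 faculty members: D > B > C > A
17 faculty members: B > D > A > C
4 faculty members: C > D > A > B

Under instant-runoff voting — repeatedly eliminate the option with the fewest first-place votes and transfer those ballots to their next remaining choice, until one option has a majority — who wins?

Round 1: C 12, D 8, B 18, A 1. Eliminate A.
Round 2: C 12, D 8, B 19. Eliminate D.
Round 3: C 12, B 27. B has a majority.

B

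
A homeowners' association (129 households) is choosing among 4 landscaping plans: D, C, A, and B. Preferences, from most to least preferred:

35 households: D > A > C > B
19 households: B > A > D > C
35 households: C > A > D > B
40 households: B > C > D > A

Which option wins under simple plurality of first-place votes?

First-place votes: D 35, C 35, A 0, B 59.
B has the most first-place votes.

B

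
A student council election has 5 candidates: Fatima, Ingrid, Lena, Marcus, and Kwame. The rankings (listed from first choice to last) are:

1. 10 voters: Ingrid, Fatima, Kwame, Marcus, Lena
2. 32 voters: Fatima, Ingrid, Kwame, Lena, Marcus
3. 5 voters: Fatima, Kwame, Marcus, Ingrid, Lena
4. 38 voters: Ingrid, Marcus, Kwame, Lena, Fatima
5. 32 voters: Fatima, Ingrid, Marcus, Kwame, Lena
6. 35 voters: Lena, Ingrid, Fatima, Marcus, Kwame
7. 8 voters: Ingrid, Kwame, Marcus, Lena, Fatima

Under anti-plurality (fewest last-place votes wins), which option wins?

Last-place votes: Fatima 46, Ingrid 0, Lena 47, Marcus 32, Kwame 35.
Ingrid is ranked last by the fewest voters, so Ingrid wins.

Ingrid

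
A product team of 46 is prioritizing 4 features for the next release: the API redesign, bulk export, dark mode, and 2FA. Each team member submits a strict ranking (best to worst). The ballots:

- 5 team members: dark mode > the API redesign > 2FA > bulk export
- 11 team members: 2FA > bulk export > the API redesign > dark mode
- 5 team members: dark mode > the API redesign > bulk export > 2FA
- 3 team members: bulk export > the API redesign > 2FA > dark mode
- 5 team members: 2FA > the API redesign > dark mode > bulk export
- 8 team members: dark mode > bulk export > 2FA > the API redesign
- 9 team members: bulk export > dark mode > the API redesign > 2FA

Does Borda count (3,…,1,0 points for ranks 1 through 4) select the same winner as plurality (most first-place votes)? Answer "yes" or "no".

Borda — scores: the API redesign 56, bulk export 79, dark mode 77, 2FA 64. Winner: bulk export.
Plurality — first-place votes: the API redesign 0, bulk export 12, dark mode 18, 2FA 16. Winner: dark mode.
The two methods disagree.

no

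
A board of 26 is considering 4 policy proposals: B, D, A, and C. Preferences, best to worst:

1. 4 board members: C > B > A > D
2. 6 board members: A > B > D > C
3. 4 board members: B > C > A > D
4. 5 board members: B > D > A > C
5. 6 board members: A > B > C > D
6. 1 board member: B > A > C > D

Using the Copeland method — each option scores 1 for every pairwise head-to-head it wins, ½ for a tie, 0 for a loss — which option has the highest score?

B: beats D, A, and C → score 3.
D: loses to B, A, and C → score 0.
A: beats D and C; loses to B → score 2.
C: beats D; loses to B and A → score 1.
B has the best pairwise record.

B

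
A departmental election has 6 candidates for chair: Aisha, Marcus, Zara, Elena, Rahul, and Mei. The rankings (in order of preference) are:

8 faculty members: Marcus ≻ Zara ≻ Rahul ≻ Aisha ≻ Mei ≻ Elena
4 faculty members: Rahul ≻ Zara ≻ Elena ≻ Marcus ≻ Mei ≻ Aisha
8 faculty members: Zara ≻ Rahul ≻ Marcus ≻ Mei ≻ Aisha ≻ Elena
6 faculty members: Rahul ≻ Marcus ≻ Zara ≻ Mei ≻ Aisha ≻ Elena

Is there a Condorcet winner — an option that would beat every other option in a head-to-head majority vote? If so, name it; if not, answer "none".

Checking pairwise contests:
Marcus beats Aisha 26–0.
Rahul beats Marcus 18–8.
Marcus beats Zara 14–12.
Aisha beats Elena 22–4.
Zara beats Rahul 16–10.
Marcus beats Mei 26–0.
Every option loses at least one head-to-head, so there is no Condorcet winner.

none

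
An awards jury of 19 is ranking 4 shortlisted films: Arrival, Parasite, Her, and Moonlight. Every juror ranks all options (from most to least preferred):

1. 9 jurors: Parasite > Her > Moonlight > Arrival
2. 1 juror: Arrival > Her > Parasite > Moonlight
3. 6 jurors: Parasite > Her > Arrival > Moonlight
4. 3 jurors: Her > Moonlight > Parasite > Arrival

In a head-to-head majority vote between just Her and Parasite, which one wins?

Parasite

Voters preferring Her to Parasite: 4; preferring Parasite to Her: 15.
Parasite wins the head-to-head.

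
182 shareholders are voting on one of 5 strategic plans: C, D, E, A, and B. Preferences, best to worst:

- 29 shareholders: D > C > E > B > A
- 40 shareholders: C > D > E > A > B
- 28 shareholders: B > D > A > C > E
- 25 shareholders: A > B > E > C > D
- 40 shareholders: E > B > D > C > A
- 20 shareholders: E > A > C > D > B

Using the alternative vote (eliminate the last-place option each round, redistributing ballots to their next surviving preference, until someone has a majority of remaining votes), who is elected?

Round 1: C 40, D 29, E 60, A 25, B 28. Eliminate A.
Round 2: C 40, D 29, E 60, B 53. Eliminate D.
Round 3: C 69, E 60, B 53. Eliminate B.
Round 4: C 97, E 85. C has a majority.

C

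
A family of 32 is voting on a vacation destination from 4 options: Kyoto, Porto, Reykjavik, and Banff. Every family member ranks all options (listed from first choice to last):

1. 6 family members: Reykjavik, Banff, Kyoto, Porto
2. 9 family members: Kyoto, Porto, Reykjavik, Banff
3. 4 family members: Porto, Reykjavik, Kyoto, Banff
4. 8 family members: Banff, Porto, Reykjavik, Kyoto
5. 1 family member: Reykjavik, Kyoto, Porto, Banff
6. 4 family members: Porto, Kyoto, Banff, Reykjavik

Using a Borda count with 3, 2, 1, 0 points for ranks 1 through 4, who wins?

Porto

Kyoto: 6·1 + 9·3 + 4·1 + 8·0 + 1·2 + 4·2 = 47
Porto: 6·0 + 9·2 + 4·3 + 8·2 + 1·1 + 4·3 = 59
Reykjavik: 6·3 + 9·1 + 4·2 + 8·1 + 1·3 + 4·0 = 46
Banff: 6·2 + 9·0 + 4·0 + 8·3 + 1·0 + 4·1 = 40
Porto has the highest Borda score (59).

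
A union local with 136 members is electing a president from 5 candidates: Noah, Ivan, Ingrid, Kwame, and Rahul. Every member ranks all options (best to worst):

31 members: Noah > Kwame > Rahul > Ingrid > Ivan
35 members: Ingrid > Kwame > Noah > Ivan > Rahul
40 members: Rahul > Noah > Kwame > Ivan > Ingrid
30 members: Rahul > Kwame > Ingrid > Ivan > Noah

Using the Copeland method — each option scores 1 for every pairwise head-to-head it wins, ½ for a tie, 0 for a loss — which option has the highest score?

Rahul

Noah: beats Ivan, Ingrid, and Kwame; loses to Rahul → score 3.
Ivan: loses to Noah, Ingrid, Kwame, and Rahul → score 0.
Ingrid: beats Ivan; loses to Noah, Kwame, and Rahul → score 1.
Kwame: beats Ivan and Ingrid; loses to Noah and Rahul → score 2.
Rahul: beats Noah, Ivan, Ingrid, and Kwame → score 4.
Rahul has the best pairwise record.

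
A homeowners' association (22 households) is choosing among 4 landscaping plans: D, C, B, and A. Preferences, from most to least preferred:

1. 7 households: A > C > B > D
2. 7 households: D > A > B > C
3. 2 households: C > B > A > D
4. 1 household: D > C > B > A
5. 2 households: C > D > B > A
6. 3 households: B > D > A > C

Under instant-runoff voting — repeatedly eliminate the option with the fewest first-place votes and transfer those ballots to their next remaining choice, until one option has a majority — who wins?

Round 1: D 8, C 4, B 3, A 7. Eliminate B.
Round 2: D 11, C 4, A 7. Eliminate C.
Round 3: D 13, A 9. D has a majority.

D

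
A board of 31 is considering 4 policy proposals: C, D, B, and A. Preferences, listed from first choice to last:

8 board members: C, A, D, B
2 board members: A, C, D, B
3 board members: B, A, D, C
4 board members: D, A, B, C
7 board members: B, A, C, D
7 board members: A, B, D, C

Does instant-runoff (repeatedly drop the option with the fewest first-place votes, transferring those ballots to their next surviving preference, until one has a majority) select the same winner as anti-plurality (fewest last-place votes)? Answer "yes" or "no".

Instant-runoff — R1 C 8, D 4, B 10, A 9 (D out); R2 C 8, B 10, A 13 (C out); R3 B 10, A 21 (A winner). Winner: A.
Anti-plurality — last-place votes: C 14, D 7, B 10, A 0. Winner: A.
The two methods agree.

yes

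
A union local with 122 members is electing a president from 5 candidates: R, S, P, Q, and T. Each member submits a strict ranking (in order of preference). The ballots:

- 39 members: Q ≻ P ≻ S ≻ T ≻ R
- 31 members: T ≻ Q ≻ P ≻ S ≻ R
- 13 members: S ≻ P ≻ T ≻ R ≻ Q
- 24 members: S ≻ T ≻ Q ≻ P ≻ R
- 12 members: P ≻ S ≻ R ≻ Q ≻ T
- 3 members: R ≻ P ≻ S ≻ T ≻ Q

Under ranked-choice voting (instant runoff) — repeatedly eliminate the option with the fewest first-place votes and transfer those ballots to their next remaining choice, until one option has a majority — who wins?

Q

Round 1: R 3, S 37, P 12, Q 39, T 31. Eliminate R.
Round 2: S 37, P 15, Q 39, T 31. Eliminate P.
Round 3: S 52, Q 39, T 31. Eliminate T.
Round 4: S 52, Q 70. Q has a majority.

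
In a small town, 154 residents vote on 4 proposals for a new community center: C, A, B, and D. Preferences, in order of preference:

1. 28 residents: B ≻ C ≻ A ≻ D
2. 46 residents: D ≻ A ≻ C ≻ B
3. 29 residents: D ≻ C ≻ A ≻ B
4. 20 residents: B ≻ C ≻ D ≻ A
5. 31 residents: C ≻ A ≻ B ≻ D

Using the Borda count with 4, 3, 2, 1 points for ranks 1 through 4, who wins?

C

C: 28·3 + 46·2 + 29·3 + 20·3 + 31·4 = 447
A: 28·2 + 46·3 + 29·2 + 20·1 + 31·3 = 365
B: 28·4 + 46·1 + 29·1 + 20·4 + 31·2 = 329
D: 28·1 + 46·4 + 29·4 + 20·2 + 31·1 = 399
C has the highest Borda score (447).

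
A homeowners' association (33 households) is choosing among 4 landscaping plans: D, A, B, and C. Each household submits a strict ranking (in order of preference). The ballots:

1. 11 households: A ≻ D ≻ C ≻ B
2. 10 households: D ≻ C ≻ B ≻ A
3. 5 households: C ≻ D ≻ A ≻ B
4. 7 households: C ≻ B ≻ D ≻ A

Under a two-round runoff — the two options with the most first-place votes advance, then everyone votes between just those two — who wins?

C

Round 1 first-place votes: D 10, A 11, B 0, C 12.
C and A advance.
Runoff: C is preferred to A by 22 voters; A by 11.
C wins the runoff.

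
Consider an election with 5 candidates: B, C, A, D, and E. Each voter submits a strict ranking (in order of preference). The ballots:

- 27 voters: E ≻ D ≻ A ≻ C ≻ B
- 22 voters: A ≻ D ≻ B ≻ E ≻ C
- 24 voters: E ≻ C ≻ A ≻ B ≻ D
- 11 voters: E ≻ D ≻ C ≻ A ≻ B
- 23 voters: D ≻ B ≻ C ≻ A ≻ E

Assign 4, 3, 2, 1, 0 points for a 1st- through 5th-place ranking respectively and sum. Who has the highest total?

B: 27·0 + 22·2 + 24·1 + 11·0 + 23·3 = 137
C: 27·1 + 22·0 + 24·3 + 11·2 + 23·2 = 167
A: 27·2 + 22·4 + 24·2 + 11·1 + 23·1 = 224
D: 27·3 + 22·3 + 24·0 + 11·3 + 23·4 = 272
E: 27·4 + 22·1 + 24·4 + 11·4 + 23·0 = 270
D has the highest Borda score (272).

D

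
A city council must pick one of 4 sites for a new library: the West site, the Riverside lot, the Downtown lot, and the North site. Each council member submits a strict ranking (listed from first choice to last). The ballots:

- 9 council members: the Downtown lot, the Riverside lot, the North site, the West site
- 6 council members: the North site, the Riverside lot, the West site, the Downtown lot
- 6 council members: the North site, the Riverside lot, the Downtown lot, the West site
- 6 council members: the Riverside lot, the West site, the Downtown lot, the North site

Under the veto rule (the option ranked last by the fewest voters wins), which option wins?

Last-place votes: the West site 15, the Riverside lot 0, the Downtown lot 6, the North site 6.
the Riverside lot is ranked last by the fewest voters, so the Riverside lot wins.

the Riverside lot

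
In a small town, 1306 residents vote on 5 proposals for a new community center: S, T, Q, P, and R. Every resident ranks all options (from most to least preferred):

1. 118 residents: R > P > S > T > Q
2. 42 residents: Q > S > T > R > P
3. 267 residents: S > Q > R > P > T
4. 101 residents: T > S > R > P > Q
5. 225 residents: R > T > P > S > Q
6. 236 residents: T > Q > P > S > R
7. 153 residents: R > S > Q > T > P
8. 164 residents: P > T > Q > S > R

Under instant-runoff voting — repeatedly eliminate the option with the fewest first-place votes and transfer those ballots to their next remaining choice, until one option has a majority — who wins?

R

Round 1: S 267, T 337, Q 42, P 164, R 496. Eliminate Q.
Round 2: S 309, T 337, P 164, R 496. Eliminate P.
Round 3: S 309, T 501, R 496. Eliminate S.
Round 4: T 543, R 763. R has a majority.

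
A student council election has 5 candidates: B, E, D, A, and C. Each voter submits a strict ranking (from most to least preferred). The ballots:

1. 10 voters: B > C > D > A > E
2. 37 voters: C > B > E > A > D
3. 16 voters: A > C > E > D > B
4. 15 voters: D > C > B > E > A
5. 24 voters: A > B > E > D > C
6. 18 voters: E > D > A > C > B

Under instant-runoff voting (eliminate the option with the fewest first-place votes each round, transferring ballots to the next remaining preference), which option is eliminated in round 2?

D

Round 1: B 10, E 18, D 15, A 40, C 37. Eliminate B.
Round 2: E 18, D 15, A 40, C 47. Eliminate D.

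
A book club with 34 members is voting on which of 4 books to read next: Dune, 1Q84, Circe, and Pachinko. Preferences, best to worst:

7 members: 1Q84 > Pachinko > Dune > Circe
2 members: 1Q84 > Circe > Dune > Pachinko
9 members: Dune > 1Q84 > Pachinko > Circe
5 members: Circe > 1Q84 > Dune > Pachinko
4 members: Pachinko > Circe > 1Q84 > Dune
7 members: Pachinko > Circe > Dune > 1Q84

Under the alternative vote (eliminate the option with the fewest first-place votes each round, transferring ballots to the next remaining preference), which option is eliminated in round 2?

Dune

Round 1: Dune 9, 1Q84 9, Circe 5, Pachinko 11. Eliminate Circe.
Round 2: Dune 9, 1Q84 14, Pachinko 11. Eliminate Dune.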